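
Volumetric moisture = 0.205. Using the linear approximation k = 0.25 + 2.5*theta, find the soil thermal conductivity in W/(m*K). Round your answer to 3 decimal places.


Step 1: k = 0.25 + 2.5 * theta
Step 2: k = 0.25 + 2.5 * 0.205
Step 3: k = 0.25 + 0.513
Step 4: k = 0.763 W/(m*K)

0.763


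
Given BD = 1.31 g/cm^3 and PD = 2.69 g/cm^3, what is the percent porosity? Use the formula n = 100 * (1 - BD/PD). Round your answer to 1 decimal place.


Step 1: Formula: n = 100 * (1 - BD / PD)
Step 2: n = 100 * (1 - 1.31 / 2.69)
Step 3: n = 100 * (1 - 0.48699)
Step 4: n = 51.3%

51.3


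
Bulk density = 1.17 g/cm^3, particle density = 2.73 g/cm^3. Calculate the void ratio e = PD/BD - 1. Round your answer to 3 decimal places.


Step 1: e = PD / BD - 1
Step 2: e = 2.73 / 1.17 - 1
Step 3: e = 2.33333 - 1
Step 4: e = 1.333

1.333


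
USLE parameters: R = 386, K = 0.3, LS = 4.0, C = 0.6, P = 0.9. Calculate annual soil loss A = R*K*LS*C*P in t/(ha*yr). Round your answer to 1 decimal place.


Step 1: A = R * K * LS * C * P
Step 2: R * K = 386 * 0.3 = 115.8
Step 3: (R*K) * LS = 115.8 * 4.0 = 463.2
Step 4: * C * P = 463.2 * 0.6 * 0.9 = 250.1
Step 5: A = 250.1 t/(ha*yr)

250.1


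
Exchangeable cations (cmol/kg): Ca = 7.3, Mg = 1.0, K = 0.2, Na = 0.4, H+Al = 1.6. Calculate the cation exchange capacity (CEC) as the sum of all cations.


Step 1: CEC = Ca + Mg + K + Na + (H+Al)
Step 2: CEC = 7.3 + 1.0 + 0.2 + 0.4 + 1.6
Step 3: CEC = 10.5 cmol/kg

10.5


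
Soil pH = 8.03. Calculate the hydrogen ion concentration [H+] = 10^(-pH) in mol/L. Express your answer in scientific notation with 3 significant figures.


Step 1: [H+] = 10^(-pH)
Step 2: [H+] = 10^(-8.03)
Step 3: [H+] = 9.33e-09 mol/L

9.33e-09


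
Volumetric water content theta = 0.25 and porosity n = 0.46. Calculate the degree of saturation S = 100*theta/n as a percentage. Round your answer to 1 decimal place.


Step 1: S = 100 * theta_v / n
Step 2: S = 100 * 0.25 / 0.46
Step 3: S = 54.3%

54.3


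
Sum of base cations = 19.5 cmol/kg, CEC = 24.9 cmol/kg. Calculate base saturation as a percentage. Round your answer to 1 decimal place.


Step 1: BS = 100 * (sum of bases) / CEC
Step 2: BS = 100 * 19.5 / 24.9
Step 3: BS = 78.3%

78.3


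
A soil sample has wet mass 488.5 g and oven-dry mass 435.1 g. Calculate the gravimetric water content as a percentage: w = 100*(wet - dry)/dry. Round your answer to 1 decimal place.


Step 1: Water mass = wet - dry = 488.5 - 435.1 = 53.4 g
Step 2: w = 100 * water mass / dry mass
Step 3: w = 100 * 53.4 / 435.1 = 12.3%

12.3


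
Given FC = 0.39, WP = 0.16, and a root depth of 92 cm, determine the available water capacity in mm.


Step 1: Available water = (FC - WP) * depth * 10
Step 2: AW = (0.39 - 0.16) * 92 * 10
Step 3: AW = 0.23 * 92 * 10
Step 4: AW = 211.6 mm

211.6


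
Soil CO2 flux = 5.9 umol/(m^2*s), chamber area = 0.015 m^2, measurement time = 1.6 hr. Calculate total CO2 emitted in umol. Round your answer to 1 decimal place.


Step 1: Convert time to seconds: 1.6 hr * 3600 = 5760.0 s
Step 2: Total = flux * area * time_s
Step 3: Total = 5.9 * 0.015 * 5760.0
Step 4: Total = 509.8 umol

509.8


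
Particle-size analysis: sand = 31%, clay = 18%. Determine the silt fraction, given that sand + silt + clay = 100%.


Step 1: sand + silt + clay = 100%
Step 2: silt = 100 - sand - clay
Step 3: silt = 100 - 31 - 18
Step 4: silt = 51%

51


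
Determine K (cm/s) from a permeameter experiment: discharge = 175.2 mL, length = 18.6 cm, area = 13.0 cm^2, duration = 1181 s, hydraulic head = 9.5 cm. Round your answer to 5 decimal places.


Step 1: K = Q * L / (A * t * h)
Step 2: Numerator = 175.2 * 18.6 = 3258.72
Step 3: Denominator = 13.0 * 1181 * 9.5 = 145853.5
Step 4: K = 3258.72 / 145853.5 = 0.02234 cm/s

0.02234


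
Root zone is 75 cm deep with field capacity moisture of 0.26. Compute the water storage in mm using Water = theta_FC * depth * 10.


Step 1: Water (mm) = theta_FC * depth (cm) * 10
Step 2: Water = 0.26 * 75 * 10
Step 3: Water = 195.0 mm

195.0


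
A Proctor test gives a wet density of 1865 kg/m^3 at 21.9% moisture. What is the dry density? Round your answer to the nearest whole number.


Step 1: Dry density = wet density / (1 + w/100)
Step 2: Dry density = 1865 / (1 + 21.9/100)
Step 3: Dry density = 1865 / 1.219
Step 4: Dry density = 1530 kg/m^3

1530


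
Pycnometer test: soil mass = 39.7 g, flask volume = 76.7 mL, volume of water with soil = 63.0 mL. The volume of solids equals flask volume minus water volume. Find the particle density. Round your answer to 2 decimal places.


Step 1: Volume of solids = flask volume - water volume with soil
Step 2: V_solids = 76.7 - 63.0 = 13.7 mL
Step 3: Particle density = mass / V_solids = 39.7 / 13.7 = 2.9 g/cm^3

2.9


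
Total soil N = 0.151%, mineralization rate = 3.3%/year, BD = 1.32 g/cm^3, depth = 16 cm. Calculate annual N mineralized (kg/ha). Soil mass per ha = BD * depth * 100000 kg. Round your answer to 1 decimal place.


Step 1: Soil mass per ha = BD * depth * 100000 = 1.32 * 16 * 100000 = 2112000 kg
Step 2: Total N pool = soil mass * N%/100 = 2112000 * 0.151/100 = 3189.12 kg/ha
Step 3: N mineralized = N pool * rate%/100 = 3189.12 * 3.3/100 = 105.2 kg/ha/yr

105.2


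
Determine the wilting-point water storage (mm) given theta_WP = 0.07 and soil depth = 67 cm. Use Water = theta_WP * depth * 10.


Step 1: Water (mm) = theta_WP * depth * 10
Step 2: Water = 0.07 * 67 * 10
Step 3: Water = 46.9 mm

46.9


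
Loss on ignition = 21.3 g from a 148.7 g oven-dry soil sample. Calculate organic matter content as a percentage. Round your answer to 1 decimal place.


Step 1: OM% = 100 * LOI / sample mass
Step 2: OM = 100 * 21.3 / 148.7
Step 3: OM = 14.3%

14.3


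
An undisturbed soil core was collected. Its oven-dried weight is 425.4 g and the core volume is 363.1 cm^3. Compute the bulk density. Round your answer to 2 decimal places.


Step 1: Identify the formula: BD = dry mass / volume
Step 2: Substitute values: BD = 425.4 / 363.1
Step 3: BD = 1.17 g/cm^3

1.17


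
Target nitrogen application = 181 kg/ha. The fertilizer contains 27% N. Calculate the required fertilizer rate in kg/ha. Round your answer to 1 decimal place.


Step 1: Fertilizer rate = target N / (N content / 100)
Step 2: Rate = 181 / (27 / 100)
Step 3: Rate = 181 / 0.27
Step 4: Rate = 670.4 kg/ha

670.4


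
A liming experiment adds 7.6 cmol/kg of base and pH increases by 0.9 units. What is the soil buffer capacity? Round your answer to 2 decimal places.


Step 1: BC = change in base / change in pH
Step 2: BC = 7.6 / 0.9
Step 3: BC = 8.44 cmol/(kg*pH unit)

8.44


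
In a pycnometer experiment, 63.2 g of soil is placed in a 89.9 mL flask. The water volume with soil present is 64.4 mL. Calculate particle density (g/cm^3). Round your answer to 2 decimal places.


Step 1: Volume of solids = flask volume - water volume with soil
Step 2: V_solids = 89.9 - 64.4 = 25.5 mL
Step 3: Particle density = mass / V_solids = 63.2 / 25.5 = 2.48 g/cm^3

2.48


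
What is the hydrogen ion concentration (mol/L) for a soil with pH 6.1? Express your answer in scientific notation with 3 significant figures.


Step 1: [H+] = 10^(-pH)
Step 2: [H+] = 10^(-6.1)
Step 3: [H+] = 7.94e-07 mol/L

7.94e-07


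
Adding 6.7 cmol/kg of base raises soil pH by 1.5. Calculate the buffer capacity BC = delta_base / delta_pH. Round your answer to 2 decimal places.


Step 1: BC = change in base / change in pH
Step 2: BC = 6.7 / 1.5
Step 3: BC = 4.47 cmol/(kg*pH unit)

4.47


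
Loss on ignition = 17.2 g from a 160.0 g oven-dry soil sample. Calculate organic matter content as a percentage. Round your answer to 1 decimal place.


Step 1: OM% = 100 * LOI / sample mass
Step 2: OM = 100 * 17.2 / 160.0
Step 3: OM = 10.8%

10.8


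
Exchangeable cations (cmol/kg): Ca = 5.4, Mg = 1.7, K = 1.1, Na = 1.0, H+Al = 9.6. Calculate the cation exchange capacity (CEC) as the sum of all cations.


Step 1: CEC = Ca + Mg + K + Na + (H+Al)
Step 2: CEC = 5.4 + 1.7 + 1.1 + 1.0 + 9.6
Step 3: CEC = 18.8 cmol/kg

18.8


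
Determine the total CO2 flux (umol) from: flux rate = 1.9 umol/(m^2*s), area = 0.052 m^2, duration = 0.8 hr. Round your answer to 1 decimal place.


Step 1: Convert time to seconds: 0.8 hr * 3600 = 2880.0 s
Step 2: Total = flux * area * time_s
Step 3: Total = 1.9 * 0.052 * 2880.0
Step 4: Total = 284.5 umol

284.5


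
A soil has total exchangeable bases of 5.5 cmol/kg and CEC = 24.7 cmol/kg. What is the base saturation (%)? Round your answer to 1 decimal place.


Step 1: BS = 100 * (sum of bases) / CEC
Step 2: BS = 100 * 5.5 / 24.7
Step 3: BS = 22.3%

22.3


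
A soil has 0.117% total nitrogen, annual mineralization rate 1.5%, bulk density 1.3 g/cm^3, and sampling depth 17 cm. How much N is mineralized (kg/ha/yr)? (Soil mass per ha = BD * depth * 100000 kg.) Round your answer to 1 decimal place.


Step 1: Soil mass per ha = BD * depth * 100000 = 1.3 * 17 * 100000 = 2210000 kg
Step 2: Total N pool = soil mass * N%/100 = 2210000 * 0.117/100 = 2585.7 kg/ha
Step 3: N mineralized = N pool * rate%/100 = 2585.7 * 1.5/100 = 38.8 kg/ha/yr

38.8


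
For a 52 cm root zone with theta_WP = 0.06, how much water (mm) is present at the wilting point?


Step 1: Water (mm) = theta_WP * depth * 10
Step 2: Water = 0.06 * 52 * 10
Step 3: Water = 31.2 mm

31.2


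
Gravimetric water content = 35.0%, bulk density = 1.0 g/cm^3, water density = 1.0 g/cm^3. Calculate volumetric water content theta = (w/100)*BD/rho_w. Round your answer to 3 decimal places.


Step 1: theta = (w / 100) * BD / rho_w
Step 2: theta = (35.0 / 100) * 1.0 / 1.0
Step 3: theta = 0.35 * 1.0
Step 4: theta = 0.35

0.35


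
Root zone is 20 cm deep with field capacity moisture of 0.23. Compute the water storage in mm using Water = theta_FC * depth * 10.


Step 1: Water (mm) = theta_FC * depth (cm) * 10
Step 2: Water = 0.23 * 20 * 10
Step 3: Water = 46.0 mm

46.0


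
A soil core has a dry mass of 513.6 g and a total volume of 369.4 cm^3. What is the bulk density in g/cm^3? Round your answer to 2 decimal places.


Step 1: Identify the formula: BD = dry mass / volume
Step 2: Substitute values: BD = 513.6 / 369.4
Step 3: BD = 1.39 g/cm^3

1.39


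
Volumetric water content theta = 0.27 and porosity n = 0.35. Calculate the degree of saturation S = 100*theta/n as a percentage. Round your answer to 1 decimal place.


Step 1: S = 100 * theta_v / n
Step 2: S = 100 * 0.27 / 0.35
Step 3: S = 77.1%

77.1


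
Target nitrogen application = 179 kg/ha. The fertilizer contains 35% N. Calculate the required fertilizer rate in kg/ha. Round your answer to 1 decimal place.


Step 1: Fertilizer rate = target N / (N content / 100)
Step 2: Rate = 179 / (35 / 100)
Step 3: Rate = 179 / 0.35
Step 4: Rate = 511.4 kg/ha

511.4


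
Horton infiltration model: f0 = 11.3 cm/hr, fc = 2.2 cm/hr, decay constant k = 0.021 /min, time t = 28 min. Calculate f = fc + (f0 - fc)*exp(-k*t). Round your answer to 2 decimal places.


Step 1: f = fc + (f0 - fc) * exp(-k * t)
Step 2: exp(-0.021 * 28) = 0.555437
Step 3: f = 2.2 + (11.3 - 2.2) * 0.555437
Step 4: f = 2.2 + 9.1 * 0.555437
Step 5: f = 7.25 cm/hr

7.25


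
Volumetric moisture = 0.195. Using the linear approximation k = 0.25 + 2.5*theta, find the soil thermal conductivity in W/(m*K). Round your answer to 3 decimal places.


Step 1: k = 0.25 + 2.5 * theta
Step 2: k = 0.25 + 2.5 * 0.195
Step 3: k = 0.25 + 0.488
Step 4: k = 0.738 W/(m*K)

0.738


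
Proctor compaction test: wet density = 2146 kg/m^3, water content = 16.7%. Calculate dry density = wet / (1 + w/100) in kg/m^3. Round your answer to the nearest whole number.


Step 1: Dry density = wet density / (1 + w/100)
Step 2: Dry density = 2146 / (1 + 16.7/100)
Step 3: Dry density = 2146 / 1.167
Step 4: Dry density = 1839 kg/m^3

1839


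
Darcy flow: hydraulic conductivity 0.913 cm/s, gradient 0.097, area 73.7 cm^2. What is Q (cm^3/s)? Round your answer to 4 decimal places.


Step 1: Apply Darcy's law: Q = K * i * A
Step 2: Q = 0.913 * 0.097 * 73.7
Step 3: Q = 6.5269 cm^3/s

6.5269


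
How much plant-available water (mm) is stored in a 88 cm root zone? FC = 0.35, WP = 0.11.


Step 1: Available water = (FC - WP) * depth * 10
Step 2: AW = (0.35 - 0.11) * 88 * 10
Step 3: AW = 0.24 * 88 * 10
Step 4: AW = 211.2 mm

211.2


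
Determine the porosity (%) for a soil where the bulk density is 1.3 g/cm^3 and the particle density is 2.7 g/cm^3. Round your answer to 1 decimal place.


Step 1: Formula: n = 100 * (1 - BD / PD)
Step 2: n = 100 * (1 - 1.3 / 2.7)
Step 3: n = 100 * (1 - 0.48148)
Step 4: n = 51.9%

51.9


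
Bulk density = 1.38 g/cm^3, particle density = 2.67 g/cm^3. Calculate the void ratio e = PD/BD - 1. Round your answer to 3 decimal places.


Step 1: e = PD / BD - 1
Step 2: e = 2.67 / 1.38 - 1
Step 3: e = 1.93478 - 1
Step 4: e = 0.935

0.935


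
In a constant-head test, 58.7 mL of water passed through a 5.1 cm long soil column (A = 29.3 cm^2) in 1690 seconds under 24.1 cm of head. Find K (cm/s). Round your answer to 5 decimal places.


Step 1: K = Q * L / (A * t * h)
Step 2: Numerator = 58.7 * 5.1 = 299.37
Step 3: Denominator = 29.3 * 1690 * 24.1 = 1193359.7
Step 4: K = 299.37 / 1193359.7 = 0.00025 cm/s

0.00025


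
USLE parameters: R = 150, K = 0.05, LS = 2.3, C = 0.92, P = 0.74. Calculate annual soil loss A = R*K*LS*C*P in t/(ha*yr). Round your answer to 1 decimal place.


Step 1: A = R * K * LS * C * P
Step 2: R * K = 150 * 0.05 = 7.5
Step 3: (R*K) * LS = 7.5 * 2.3 = 17.25
Step 4: * C * P = 17.25 * 0.92 * 0.74 = 11.7
Step 5: A = 11.7 t/(ha*yr)

11.7


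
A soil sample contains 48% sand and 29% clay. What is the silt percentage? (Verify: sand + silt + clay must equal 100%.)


Step 1: sand + silt + clay = 100%
Step 2: silt = 100 - sand - clay
Step 3: silt = 100 - 48 - 29
Step 4: silt = 23%

23


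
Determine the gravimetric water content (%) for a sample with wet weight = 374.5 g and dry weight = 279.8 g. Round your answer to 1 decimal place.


Step 1: Water mass = wet - dry = 374.5 - 279.8 = 94.7 g
Step 2: w = 100 * water mass / dry mass
Step 3: w = 100 * 94.7 / 279.8 = 33.8%

33.8


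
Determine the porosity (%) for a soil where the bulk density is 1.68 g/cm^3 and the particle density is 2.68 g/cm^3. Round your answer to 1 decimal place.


Step 1: Formula: n = 100 * (1 - BD / PD)
Step 2: n = 100 * (1 - 1.68 / 2.68)
Step 3: n = 100 * (1 - 0.62687)
Step 4: n = 37.3%

37.3


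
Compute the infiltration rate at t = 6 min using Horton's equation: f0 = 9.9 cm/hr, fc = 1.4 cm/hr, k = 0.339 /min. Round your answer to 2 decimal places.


Step 1: f = fc + (f0 - fc) * exp(-k * t)
Step 2: exp(-0.339 * 6) = 0.130811
Step 3: f = 1.4 + (9.9 - 1.4) * 0.130811
Step 4: f = 1.4 + 8.5 * 0.130811
Step 5: f = 2.51 cm/hr

2.51


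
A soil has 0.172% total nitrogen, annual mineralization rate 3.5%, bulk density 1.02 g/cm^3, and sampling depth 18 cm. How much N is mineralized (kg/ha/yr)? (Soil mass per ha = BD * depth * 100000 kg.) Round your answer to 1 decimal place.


Step 1: Soil mass per ha = BD * depth * 100000 = 1.02 * 18 * 100000 = 1836000 kg
Step 2: Total N pool = soil mass * N%/100 = 1836000 * 0.172/100 = 3157.92 kg/ha
Step 3: N mineralized = N pool * rate%/100 = 3157.92 * 3.5/100 = 110.5 kg/ha/yr

110.5


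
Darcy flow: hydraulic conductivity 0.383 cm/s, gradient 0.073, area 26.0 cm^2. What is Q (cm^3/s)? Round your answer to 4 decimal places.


Step 1: Apply Darcy's law: Q = K * i * A
Step 2: Q = 0.383 * 0.073 * 26.0
Step 3: Q = 0.7269 cm^3/s

0.7269


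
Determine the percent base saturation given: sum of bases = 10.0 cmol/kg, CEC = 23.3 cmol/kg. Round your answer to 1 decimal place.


Step 1: BS = 100 * (sum of bases) / CEC
Step 2: BS = 100 * 10.0 / 23.3
Step 3: BS = 42.9%

42.9


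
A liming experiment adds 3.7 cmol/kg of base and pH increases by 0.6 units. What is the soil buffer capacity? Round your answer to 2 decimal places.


Step 1: BC = change in base / change in pH
Step 2: BC = 3.7 / 0.6
Step 3: BC = 6.17 cmol/(kg*pH unit)

6.17


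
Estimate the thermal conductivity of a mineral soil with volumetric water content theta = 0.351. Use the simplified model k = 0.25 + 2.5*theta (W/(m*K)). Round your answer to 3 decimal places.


Step 1: k = 0.25 + 2.5 * theta
Step 2: k = 0.25 + 2.5 * 0.351
Step 3: k = 0.25 + 0.878
Step 4: k = 1.128 W/(m*K)

1.128


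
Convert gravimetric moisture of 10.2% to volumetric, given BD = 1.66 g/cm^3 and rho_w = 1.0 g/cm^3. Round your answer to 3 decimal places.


Step 1: theta = (w / 100) * BD / rho_w
Step 2: theta = (10.2 / 100) * 1.66 / 1.0
Step 3: theta = 0.102 * 1.66
Step 4: theta = 0.169

0.169


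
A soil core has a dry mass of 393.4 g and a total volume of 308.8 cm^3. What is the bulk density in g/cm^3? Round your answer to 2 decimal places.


Step 1: Identify the formula: BD = dry mass / volume
Step 2: Substitute values: BD = 393.4 / 308.8
Step 3: BD = 1.27 g/cm^3

1.27


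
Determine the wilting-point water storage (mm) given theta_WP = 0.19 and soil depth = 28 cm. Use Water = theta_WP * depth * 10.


Step 1: Water (mm) = theta_WP * depth * 10
Step 2: Water = 0.19 * 28 * 10
Step 3: Water = 53.2 mm

53.2


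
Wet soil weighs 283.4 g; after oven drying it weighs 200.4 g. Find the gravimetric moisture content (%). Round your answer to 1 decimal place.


Step 1: Water mass = wet - dry = 283.4 - 200.4 = 83.0 g
Step 2: w = 100 * water mass / dry mass
Step 3: w = 100 * 83.0 / 200.4 = 41.4%

41.4


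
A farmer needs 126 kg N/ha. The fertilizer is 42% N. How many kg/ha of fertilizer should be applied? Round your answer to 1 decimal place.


Step 1: Fertilizer rate = target N / (N content / 100)
Step 2: Rate = 126 / (42 / 100)
Step 3: Rate = 126 / 0.42
Step 4: Rate = 300.0 kg/ha

300.0


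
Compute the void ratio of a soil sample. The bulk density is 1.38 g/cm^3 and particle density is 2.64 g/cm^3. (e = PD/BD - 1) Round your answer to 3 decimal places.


Step 1: e = PD / BD - 1
Step 2: e = 2.64 / 1.38 - 1
Step 3: e = 1.91304 - 1
Step 4: e = 0.913

0.913


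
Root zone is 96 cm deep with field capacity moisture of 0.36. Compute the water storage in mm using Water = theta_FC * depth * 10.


Step 1: Water (mm) = theta_FC * depth (cm) * 10
Step 2: Water = 0.36 * 96 * 10
Step 3: Water = 345.6 mm

345.6


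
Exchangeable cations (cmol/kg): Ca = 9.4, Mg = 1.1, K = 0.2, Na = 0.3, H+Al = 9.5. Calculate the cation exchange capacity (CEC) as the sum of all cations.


Step 1: CEC = Ca + Mg + K + Na + (H+Al)
Step 2: CEC = 9.4 + 1.1 + 0.2 + 0.3 + 9.5
Step 3: CEC = 20.5 cmol/kg

20.5


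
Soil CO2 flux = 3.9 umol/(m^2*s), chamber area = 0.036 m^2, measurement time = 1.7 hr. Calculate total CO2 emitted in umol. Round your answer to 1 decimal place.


Step 1: Convert time to seconds: 1.7 hr * 3600 = 6120.0 s
Step 2: Total = flux * area * time_s
Step 3: Total = 3.9 * 0.036 * 6120.0
Step 4: Total = 859.2 umol

859.2


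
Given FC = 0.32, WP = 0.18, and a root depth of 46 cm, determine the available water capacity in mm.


Step 1: Available water = (FC - WP) * depth * 10
Step 2: AW = (0.32 - 0.18) * 46 * 10
Step 3: AW = 0.14 * 46 * 10
Step 4: AW = 64.4 mm

64.4


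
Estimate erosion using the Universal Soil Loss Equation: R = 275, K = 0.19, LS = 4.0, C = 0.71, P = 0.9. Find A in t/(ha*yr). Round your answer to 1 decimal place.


Step 1: A = R * K * LS * C * P
Step 2: R * K = 275 * 0.19 = 52.25
Step 3: (R*K) * LS = 52.25 * 4.0 = 209.0
Step 4: * C * P = 209.0 * 0.71 * 0.9 = 133.6
Step 5: A = 133.6 t/(ha*yr)

133.6


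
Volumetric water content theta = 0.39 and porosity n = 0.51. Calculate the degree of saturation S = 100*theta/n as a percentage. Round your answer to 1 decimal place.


Step 1: S = 100 * theta_v / n
Step 2: S = 100 * 0.39 / 0.51
Step 3: S = 76.5%

76.5


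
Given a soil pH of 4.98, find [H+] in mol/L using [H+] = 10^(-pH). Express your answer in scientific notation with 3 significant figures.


Step 1: [H+] = 10^(-pH)
Step 2: [H+] = 10^(-4.98)
Step 3: [H+] = 1.05e-05 mol/L

1.05e-05


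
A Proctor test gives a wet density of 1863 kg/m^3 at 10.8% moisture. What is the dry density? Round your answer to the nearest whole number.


Step 1: Dry density = wet density / (1 + w/100)
Step 2: Dry density = 1863 / (1 + 10.8/100)
Step 3: Dry density = 1863 / 1.108
Step 4: Dry density = 1681 kg/m^3

1681


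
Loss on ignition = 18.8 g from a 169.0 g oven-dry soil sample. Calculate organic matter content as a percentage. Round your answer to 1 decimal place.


Step 1: OM% = 100 * LOI / sample mass
Step 2: OM = 100 * 18.8 / 169.0
Step 3: OM = 11.1%

11.1


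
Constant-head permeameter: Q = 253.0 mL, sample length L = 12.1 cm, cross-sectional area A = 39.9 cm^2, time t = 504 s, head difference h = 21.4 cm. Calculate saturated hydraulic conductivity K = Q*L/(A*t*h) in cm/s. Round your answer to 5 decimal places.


Step 1: K = Q * L / (A * t * h)
Step 2: Numerator = 253.0 * 12.1 = 3061.3
Step 3: Denominator = 39.9 * 504 * 21.4 = 430345.44
Step 4: K = 3061.3 / 430345.44 = 0.00711 cm/s

0.00711


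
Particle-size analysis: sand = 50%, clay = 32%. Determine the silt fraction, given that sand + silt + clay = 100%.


Step 1: sand + silt + clay = 100%
Step 2: silt = 100 - sand - clay
Step 3: silt = 100 - 50 - 32
Step 4: silt = 18%

18


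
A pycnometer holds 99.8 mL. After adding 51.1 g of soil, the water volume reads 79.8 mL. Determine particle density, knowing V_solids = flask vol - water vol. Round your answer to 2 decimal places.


Step 1: Volume of solids = flask volume - water volume with soil
Step 2: V_solids = 99.8 - 79.8 = 20.0 mL
Step 3: Particle density = mass / V_solids = 51.1 / 20.0 = 2.56 g/cm^3

2.56


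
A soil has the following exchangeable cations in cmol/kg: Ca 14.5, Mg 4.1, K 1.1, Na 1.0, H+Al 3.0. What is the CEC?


Step 1: CEC = Ca + Mg + K + Na + (H+Al)
Step 2: CEC = 14.5 + 4.1 + 1.1 + 1.0 + 3.0
Step 3: CEC = 23.7 cmol/kg

23.7


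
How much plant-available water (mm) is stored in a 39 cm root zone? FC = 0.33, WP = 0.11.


Step 1: Available water = (FC - WP) * depth * 10
Step 2: AW = (0.33 - 0.11) * 39 * 10
Step 3: AW = 0.22 * 39 * 10
Step 4: AW = 85.8 mm

85.8


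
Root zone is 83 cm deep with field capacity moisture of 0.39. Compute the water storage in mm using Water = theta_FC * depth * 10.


Step 1: Water (mm) = theta_FC * depth (cm) * 10
Step 2: Water = 0.39 * 83 * 10
Step 3: Water = 323.7 mm

323.7


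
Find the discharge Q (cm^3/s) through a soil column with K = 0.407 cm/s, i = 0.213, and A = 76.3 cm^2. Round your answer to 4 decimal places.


Step 1: Apply Darcy's law: Q = K * i * A
Step 2: Q = 0.407 * 0.213 * 76.3
Step 3: Q = 6.6145 cm^3/s

6.6145


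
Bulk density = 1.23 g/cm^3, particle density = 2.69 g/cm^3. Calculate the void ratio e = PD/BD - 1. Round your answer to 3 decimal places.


Step 1: e = PD / BD - 1
Step 2: e = 2.69 / 1.23 - 1
Step 3: e = 2.18699 - 1
Step 4: e = 1.187

1.187


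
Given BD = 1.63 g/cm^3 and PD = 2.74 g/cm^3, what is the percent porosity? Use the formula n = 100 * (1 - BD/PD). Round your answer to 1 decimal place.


Step 1: Formula: n = 100 * (1 - BD / PD)
Step 2: n = 100 * (1 - 1.63 / 2.74)
Step 3: n = 100 * (1 - 0.59489)
Step 4: n = 40.5%

40.5


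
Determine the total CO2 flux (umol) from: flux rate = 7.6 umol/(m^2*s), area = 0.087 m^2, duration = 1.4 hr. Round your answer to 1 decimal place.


Step 1: Convert time to seconds: 1.4 hr * 3600 = 5040.0 s
Step 2: Total = flux * area * time_s
Step 3: Total = 7.6 * 0.087 * 5040.0
Step 4: Total = 3332.4 umol

3332.4


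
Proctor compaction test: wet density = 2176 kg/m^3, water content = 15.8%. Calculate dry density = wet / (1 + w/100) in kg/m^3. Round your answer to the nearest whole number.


Step 1: Dry density = wet density / (1 + w/100)
Step 2: Dry density = 2176 / (1 + 15.8/100)
Step 3: Dry density = 2176 / 1.158
Step 4: Dry density = 1879 kg/m^3

1879


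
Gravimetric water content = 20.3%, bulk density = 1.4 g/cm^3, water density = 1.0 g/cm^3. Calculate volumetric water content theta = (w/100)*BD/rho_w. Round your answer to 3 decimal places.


Step 1: theta = (w / 100) * BD / rho_w
Step 2: theta = (20.3 / 100) * 1.4 / 1.0
Step 3: theta = 0.203 * 1.4
Step 4: theta = 0.284

0.284


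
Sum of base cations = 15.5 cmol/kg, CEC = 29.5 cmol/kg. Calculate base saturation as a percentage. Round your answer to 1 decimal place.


Step 1: BS = 100 * (sum of bases) / CEC
Step 2: BS = 100 * 15.5 / 29.5
Step 3: BS = 52.5%

52.5


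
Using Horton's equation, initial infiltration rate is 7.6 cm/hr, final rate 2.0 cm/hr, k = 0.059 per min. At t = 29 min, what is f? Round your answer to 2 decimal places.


Step 1: f = fc + (f0 - fc) * exp(-k * t)
Step 2: exp(-0.059 * 29) = 0.180685
Step 3: f = 2.0 + (7.6 - 2.0) * 0.180685
Step 4: f = 2.0 + 5.6 * 0.180685
Step 5: f = 3.01 cm/hr

3.01


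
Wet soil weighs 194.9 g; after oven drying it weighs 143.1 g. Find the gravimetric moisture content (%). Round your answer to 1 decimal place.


Step 1: Water mass = wet - dry = 194.9 - 143.1 = 51.8 g
Step 2: w = 100 * water mass / dry mass
Step 3: w = 100 * 51.8 / 143.1 = 36.2%

36.2


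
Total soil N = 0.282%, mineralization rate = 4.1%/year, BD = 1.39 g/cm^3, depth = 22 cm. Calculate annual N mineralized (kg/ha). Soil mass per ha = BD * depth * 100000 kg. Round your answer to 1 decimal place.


Step 1: Soil mass per ha = BD * depth * 100000 = 1.39 * 22 * 100000 = 3058000 kg
Step 2: Total N pool = soil mass * N%/100 = 3058000 * 0.282/100 = 8623.56 kg/ha
Step 3: N mineralized = N pool * rate%/100 = 8623.56 * 4.1/100 = 353.6 kg/ha/yr

353.6


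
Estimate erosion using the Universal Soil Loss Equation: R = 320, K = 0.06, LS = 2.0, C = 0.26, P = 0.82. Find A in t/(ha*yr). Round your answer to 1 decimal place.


Step 1: A = R * K * LS * C * P
Step 2: R * K = 320 * 0.06 = 19.2
Step 3: (R*K) * LS = 19.2 * 2.0 = 38.4
Step 4: * C * P = 38.4 * 0.26 * 0.82 = 8.2
Step 5: A = 8.2 t/(ha*yr)

8.2


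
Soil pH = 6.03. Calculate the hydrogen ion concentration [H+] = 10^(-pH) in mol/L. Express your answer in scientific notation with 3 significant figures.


Step 1: [H+] = 10^(-pH)
Step 2: [H+] = 10^(-6.03)
Step 3: [H+] = 9.33e-07 mol/L

9.33e-07


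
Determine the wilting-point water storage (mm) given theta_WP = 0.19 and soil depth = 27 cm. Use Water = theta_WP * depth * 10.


Step 1: Water (mm) = theta_WP * depth * 10
Step 2: Water = 0.19 * 27 * 10
Step 3: Water = 51.3 mm

51.3


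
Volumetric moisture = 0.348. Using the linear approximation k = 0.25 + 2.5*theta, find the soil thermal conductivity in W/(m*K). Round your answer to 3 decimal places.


Step 1: k = 0.25 + 2.5 * theta
Step 2: k = 0.25 + 2.5 * 0.348
Step 3: k = 0.25 + 0.87
Step 4: k = 1.12 W/(m*K)

1.12


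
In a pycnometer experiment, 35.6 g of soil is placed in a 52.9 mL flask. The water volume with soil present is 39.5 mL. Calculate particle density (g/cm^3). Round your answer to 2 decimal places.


Step 1: Volume of solids = flask volume - water volume with soil
Step 2: V_solids = 52.9 - 39.5 = 13.4 mL
Step 3: Particle density = mass / V_solids = 35.6 / 13.4 = 2.66 g/cm^3

2.66


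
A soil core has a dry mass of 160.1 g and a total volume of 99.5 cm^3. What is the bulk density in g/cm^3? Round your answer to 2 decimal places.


Step 1: Identify the formula: BD = dry mass / volume
Step 2: Substitute values: BD = 160.1 / 99.5
Step 3: BD = 1.61 g/cm^3

1.61


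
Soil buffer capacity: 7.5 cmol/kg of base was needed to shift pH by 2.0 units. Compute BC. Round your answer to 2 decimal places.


Step 1: BC = change in base / change in pH
Step 2: BC = 7.5 / 2.0
Step 3: BC = 3.75 cmol/(kg*pH unit)

3.75


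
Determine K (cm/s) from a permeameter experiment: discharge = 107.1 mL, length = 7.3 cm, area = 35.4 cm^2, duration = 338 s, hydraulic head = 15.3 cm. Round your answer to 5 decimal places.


Step 1: K = Q * L / (A * t * h)
Step 2: Numerator = 107.1 * 7.3 = 781.83
Step 3: Denominator = 35.4 * 338 * 15.3 = 183067.56
Step 4: K = 781.83 / 183067.56 = 0.00427 cm/s

0.00427


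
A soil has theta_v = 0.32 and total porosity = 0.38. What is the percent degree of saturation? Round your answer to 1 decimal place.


Step 1: S = 100 * theta_v / n
Step 2: S = 100 * 0.32 / 0.38
Step 3: S = 84.2%

84.2


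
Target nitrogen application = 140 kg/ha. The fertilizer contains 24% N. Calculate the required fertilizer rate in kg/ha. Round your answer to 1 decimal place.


Step 1: Fertilizer rate = target N / (N content / 100)
Step 2: Rate = 140 / (24 / 100)
Step 3: Rate = 140 / 0.24
Step 4: Rate = 583.3 kg/ha

583.3


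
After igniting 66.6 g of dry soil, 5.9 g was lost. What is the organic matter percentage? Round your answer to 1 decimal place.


Step 1: OM% = 100 * LOI / sample mass
Step 2: OM = 100 * 5.9 / 66.6
Step 3: OM = 8.9%

8.9


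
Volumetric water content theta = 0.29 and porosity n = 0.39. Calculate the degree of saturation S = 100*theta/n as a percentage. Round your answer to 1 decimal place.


Step 1: S = 100 * theta_v / n
Step 2: S = 100 * 0.29 / 0.39
Step 3: S = 74.4%

74.4


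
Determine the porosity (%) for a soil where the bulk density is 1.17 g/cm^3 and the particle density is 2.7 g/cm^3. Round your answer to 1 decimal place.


Step 1: Formula: n = 100 * (1 - BD / PD)
Step 2: n = 100 * (1 - 1.17 / 2.7)
Step 3: n = 100 * (1 - 0.43333)
Step 4: n = 56.7%

56.7


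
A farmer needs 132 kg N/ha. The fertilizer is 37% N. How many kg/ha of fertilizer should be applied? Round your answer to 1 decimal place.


Step 1: Fertilizer rate = target N / (N content / 100)
Step 2: Rate = 132 / (37 / 100)
Step 3: Rate = 132 / 0.37
Step 4: Rate = 356.8 kg/ha

356.8


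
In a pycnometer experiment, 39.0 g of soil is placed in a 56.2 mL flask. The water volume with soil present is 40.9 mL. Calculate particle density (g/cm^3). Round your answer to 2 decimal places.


Step 1: Volume of solids = flask volume - water volume with soil
Step 2: V_solids = 56.2 - 40.9 = 15.3 mL
Step 3: Particle density = mass / V_solids = 39.0 / 15.3 = 2.55 g/cm^3

2.55


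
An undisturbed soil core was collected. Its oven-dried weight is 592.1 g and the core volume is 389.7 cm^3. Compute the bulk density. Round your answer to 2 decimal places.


Step 1: Identify the formula: BD = dry mass / volume
Step 2: Substitute values: BD = 592.1 / 389.7
Step 3: BD = 1.52 g/cm^3

1.52


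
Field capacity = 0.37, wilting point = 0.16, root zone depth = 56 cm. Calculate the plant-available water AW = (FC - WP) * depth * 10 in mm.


Step 1: Available water = (FC - WP) * depth * 10
Step 2: AW = (0.37 - 0.16) * 56 * 10
Step 3: AW = 0.21 * 56 * 10
Step 4: AW = 117.6 mm

117.6


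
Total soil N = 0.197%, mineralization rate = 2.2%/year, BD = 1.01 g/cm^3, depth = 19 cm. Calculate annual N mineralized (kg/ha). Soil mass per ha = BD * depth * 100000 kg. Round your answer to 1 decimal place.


Step 1: Soil mass per ha = BD * depth * 100000 = 1.01 * 19 * 100000 = 1919000 kg
Step 2: Total N pool = soil mass * N%/100 = 1919000 * 0.197/100 = 3780.43 kg/ha
Step 3: N mineralized = N pool * rate%/100 = 3780.43 * 2.2/100 = 83.2 kg/ha/yr

83.2


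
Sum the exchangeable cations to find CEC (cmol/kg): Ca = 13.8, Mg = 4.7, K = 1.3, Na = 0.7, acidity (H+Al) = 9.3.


Step 1: CEC = Ca + Mg + K + Na + (H+Al)
Step 2: CEC = 13.8 + 4.7 + 1.3 + 0.7 + 9.3
Step 3: CEC = 29.8 cmol/kg

29.8


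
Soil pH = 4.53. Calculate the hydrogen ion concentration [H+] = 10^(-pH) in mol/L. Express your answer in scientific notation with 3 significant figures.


Step 1: [H+] = 10^(-pH)
Step 2: [H+] = 10^(-4.53)
Step 3: [H+] = 2.95e-05 mol/L

2.95e-05


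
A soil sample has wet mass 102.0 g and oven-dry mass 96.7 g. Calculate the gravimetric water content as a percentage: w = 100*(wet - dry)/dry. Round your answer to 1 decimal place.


Step 1: Water mass = wet - dry = 102.0 - 96.7 = 5.3 g
Step 2: w = 100 * water mass / dry mass
Step 3: w = 100 * 5.3 / 96.7 = 5.5%

5.5


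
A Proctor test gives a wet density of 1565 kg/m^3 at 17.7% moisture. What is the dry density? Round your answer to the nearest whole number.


Step 1: Dry density = wet density / (1 + w/100)
Step 2: Dry density = 1565 / (1 + 17.7/100)
Step 3: Dry density = 1565 / 1.177
Step 4: Dry density = 1330 kg/m^3

1330


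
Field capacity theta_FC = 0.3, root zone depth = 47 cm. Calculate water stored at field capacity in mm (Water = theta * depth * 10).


Step 1: Water (mm) = theta_FC * depth (cm) * 10
Step 2: Water = 0.3 * 47 * 10
Step 3: Water = 141.0 mm

141.0


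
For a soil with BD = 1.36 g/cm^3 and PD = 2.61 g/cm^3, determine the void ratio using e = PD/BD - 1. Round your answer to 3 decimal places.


Step 1: e = PD / BD - 1
Step 2: e = 2.61 / 1.36 - 1
Step 3: e = 1.91912 - 1
Step 4: e = 0.919

0.919


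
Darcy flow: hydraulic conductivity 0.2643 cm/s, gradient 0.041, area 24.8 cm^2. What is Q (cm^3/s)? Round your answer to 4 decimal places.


Step 1: Apply Darcy's law: Q = K * i * A
Step 2: Q = 0.2643 * 0.041 * 24.8
Step 3: Q = 0.2687 cm^3/s

0.2687


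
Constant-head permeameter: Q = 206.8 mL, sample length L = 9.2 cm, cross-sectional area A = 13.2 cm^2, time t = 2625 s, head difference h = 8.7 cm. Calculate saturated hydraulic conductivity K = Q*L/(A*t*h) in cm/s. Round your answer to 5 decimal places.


Step 1: K = Q * L / (A * t * h)
Step 2: Numerator = 206.8 * 9.2 = 1902.56
Step 3: Denominator = 13.2 * 2625 * 8.7 = 301455.0
Step 4: K = 1902.56 / 301455.0 = 0.00631 cm/s

0.00631


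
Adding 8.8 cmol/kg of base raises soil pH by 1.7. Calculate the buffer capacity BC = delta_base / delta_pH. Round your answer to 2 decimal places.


Step 1: BC = change in base / change in pH
Step 2: BC = 8.8 / 1.7
Step 3: BC = 5.18 cmol/(kg*pH unit)

5.18


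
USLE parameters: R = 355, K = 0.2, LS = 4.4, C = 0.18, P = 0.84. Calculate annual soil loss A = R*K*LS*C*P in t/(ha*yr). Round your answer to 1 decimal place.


Step 1: A = R * K * LS * C * P
Step 2: R * K = 355 * 0.2 = 71.0
Step 3: (R*K) * LS = 71.0 * 4.4 = 312.4
Step 4: * C * P = 312.4 * 0.18 * 0.84 = 47.2
Step 5: A = 47.2 t/(ha*yr)

47.2


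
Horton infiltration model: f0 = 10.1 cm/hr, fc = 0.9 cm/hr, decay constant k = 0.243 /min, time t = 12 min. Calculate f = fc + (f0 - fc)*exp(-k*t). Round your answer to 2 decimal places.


Step 1: f = fc + (f0 - fc) * exp(-k * t)
Step 2: exp(-0.243 * 12) = 0.05415
Step 3: f = 0.9 + (10.1 - 0.9) * 0.05415
Step 4: f = 0.9 + 9.2 * 0.05415
Step 5: f = 1.4 cm/hr

1.4


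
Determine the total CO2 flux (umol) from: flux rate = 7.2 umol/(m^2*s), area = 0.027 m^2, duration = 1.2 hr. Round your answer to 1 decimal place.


Step 1: Convert time to seconds: 1.2 hr * 3600 = 4320.0 s
Step 2: Total = flux * area * time_s
Step 3: Total = 7.2 * 0.027 * 4320.0
Step 4: Total = 839.8 umol

839.8


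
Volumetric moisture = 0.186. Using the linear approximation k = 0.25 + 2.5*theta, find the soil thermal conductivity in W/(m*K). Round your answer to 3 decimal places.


Step 1: k = 0.25 + 2.5 * theta
Step 2: k = 0.25 + 2.5 * 0.186
Step 3: k = 0.25 + 0.465
Step 4: k = 0.715 W/(m*K)

0.715


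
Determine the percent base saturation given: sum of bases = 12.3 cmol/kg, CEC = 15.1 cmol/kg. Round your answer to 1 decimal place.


Step 1: BS = 100 * (sum of bases) / CEC
Step 2: BS = 100 * 12.3 / 15.1
Step 3: BS = 81.5%

81.5


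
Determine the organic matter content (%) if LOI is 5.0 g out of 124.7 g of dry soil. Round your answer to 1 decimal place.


Step 1: OM% = 100 * LOI / sample mass
Step 2: OM = 100 * 5.0 / 124.7
Step 3: OM = 4.0%

4.0


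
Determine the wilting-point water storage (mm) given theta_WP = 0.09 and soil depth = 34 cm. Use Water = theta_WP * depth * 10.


Step 1: Water (mm) = theta_WP * depth * 10
Step 2: Water = 0.09 * 34 * 10
Step 3: Water = 30.6 mm

30.6


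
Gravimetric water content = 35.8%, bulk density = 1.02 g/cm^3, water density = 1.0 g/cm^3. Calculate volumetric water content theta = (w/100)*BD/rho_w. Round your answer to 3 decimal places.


Step 1: theta = (w / 100) * BD / rho_w
Step 2: theta = (35.8 / 100) * 1.02 / 1.0
Step 3: theta = 0.358 * 1.02
Step 4: theta = 0.365

0.365


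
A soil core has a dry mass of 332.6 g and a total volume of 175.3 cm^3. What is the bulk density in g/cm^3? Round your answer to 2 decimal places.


Step 1: Identify the formula: BD = dry mass / volume
Step 2: Substitute values: BD = 332.6 / 175.3
Step 3: BD = 1.9 g/cm^3

1.9


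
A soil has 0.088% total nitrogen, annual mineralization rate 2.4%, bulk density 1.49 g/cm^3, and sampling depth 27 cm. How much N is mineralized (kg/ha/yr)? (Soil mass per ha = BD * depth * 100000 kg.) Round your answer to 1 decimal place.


Step 1: Soil mass per ha = BD * depth * 100000 = 1.49 * 27 * 100000 = 4023000 kg
Step 2: Total N pool = soil mass * N%/100 = 4023000 * 0.088/100 = 3540.24 kg/ha
Step 3: N mineralized = N pool * rate%/100 = 3540.24 * 2.4/100 = 85.0 kg/ha/yr

85.0


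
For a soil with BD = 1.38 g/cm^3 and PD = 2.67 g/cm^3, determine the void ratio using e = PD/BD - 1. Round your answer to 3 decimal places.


Step 1: e = PD / BD - 1
Step 2: e = 2.67 / 1.38 - 1
Step 3: e = 1.93478 - 1
Step 4: e = 0.935

0.935


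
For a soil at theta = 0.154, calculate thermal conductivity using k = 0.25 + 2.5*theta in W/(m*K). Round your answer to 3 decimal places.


Step 1: k = 0.25 + 2.5 * theta
Step 2: k = 0.25 + 2.5 * 0.154
Step 3: k = 0.25 + 0.385
Step 4: k = 0.635 W/(m*K)

0.635


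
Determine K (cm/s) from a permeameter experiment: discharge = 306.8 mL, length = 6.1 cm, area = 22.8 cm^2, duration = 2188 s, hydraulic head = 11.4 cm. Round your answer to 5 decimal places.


Step 1: K = Q * L / (A * t * h)
Step 2: Numerator = 306.8 * 6.1 = 1871.48
Step 3: Denominator = 22.8 * 2188 * 11.4 = 568704.96
Step 4: K = 1871.48 / 568704.96 = 0.00329 cm/s

0.00329


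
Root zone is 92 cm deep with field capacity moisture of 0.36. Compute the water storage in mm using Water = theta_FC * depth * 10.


Step 1: Water (mm) = theta_FC * depth (cm) * 10
Step 2: Water = 0.36 * 92 * 10
Step 3: Water = 331.2 mm

331.2


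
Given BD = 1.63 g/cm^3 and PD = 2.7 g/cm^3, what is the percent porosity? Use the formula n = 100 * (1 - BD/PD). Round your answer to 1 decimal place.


Step 1: Formula: n = 100 * (1 - BD / PD)
Step 2: n = 100 * (1 - 1.63 / 2.7)
Step 3: n = 100 * (1 - 0.6037)
Step 4: n = 39.6%

39.6


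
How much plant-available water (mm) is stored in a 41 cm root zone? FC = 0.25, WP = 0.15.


Step 1: Available water = (FC - WP) * depth * 10
Step 2: AW = (0.25 - 0.15) * 41 * 10
Step 3: AW = 0.1 * 41 * 10
Step 4: AW = 41.0 mm

41.0


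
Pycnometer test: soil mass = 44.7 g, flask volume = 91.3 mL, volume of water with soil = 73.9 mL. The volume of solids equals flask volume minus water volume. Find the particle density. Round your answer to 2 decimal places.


Step 1: Volume of solids = flask volume - water volume with soil
Step 2: V_solids = 91.3 - 73.9 = 17.4 mL
Step 3: Particle density = mass / V_solids = 44.7 / 17.4 = 2.57 g/cm^3

2.57


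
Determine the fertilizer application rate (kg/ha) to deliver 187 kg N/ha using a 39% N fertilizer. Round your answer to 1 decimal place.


Step 1: Fertilizer rate = target N / (N content / 100)
Step 2: Rate = 187 / (39 / 100)
Step 3: Rate = 187 / 0.39
Step 4: Rate = 479.5 kg/ha

479.5


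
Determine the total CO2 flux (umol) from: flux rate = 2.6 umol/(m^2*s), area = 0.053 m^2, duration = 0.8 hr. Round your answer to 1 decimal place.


Step 1: Convert time to seconds: 0.8 hr * 3600 = 2880.0 s
Step 2: Total = flux * area * time_s
Step 3: Total = 2.6 * 0.053 * 2880.0
Step 4: Total = 396.9 umol

396.9


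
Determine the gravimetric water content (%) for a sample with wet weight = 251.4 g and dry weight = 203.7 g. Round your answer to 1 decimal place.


Step 1: Water mass = wet - dry = 251.4 - 203.7 = 47.7 g
Step 2: w = 100 * water mass / dry mass
Step 3: w = 100 * 47.7 / 203.7 = 23.4%

23.4
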